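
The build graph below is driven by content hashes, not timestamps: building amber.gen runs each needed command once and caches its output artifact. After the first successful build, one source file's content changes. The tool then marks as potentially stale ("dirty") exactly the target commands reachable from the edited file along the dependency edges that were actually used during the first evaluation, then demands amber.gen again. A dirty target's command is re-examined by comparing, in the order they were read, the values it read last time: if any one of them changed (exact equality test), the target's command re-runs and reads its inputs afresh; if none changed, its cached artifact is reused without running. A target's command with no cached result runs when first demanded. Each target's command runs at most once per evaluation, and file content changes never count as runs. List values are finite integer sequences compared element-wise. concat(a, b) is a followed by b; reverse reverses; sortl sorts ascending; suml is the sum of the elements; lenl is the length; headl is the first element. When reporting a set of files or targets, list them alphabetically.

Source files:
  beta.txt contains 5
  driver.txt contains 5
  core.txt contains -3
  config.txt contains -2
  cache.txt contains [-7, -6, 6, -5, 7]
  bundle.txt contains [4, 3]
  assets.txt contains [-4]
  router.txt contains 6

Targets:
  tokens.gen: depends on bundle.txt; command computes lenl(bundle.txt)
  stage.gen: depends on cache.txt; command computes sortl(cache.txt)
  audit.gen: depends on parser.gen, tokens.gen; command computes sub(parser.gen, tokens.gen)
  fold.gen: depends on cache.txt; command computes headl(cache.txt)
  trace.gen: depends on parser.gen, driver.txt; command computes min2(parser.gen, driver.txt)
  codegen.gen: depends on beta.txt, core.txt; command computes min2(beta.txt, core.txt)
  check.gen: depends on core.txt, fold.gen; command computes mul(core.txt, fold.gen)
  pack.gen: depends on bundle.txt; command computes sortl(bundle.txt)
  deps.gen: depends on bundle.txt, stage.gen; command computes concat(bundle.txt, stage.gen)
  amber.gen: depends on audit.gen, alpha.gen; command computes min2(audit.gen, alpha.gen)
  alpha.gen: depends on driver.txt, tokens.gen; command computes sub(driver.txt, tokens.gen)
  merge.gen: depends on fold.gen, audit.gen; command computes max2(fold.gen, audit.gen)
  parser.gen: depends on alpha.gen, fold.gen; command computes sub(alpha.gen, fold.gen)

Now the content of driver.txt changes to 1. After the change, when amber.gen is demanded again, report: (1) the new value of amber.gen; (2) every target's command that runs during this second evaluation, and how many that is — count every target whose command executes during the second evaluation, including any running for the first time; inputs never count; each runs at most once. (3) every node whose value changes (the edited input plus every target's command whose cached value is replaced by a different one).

amber.gen now evaluates to -1.
Run set: alpha.gen, amber.gen, audit.gen, parser.gen (4 run).
Changed values: alpha.gen, amber.gen, audit.gen, driver.txt, parser.gen.

Initial pass — values computed on the first demand:
  fold.gen = headl([-7, -6, 6, -5, 7]) = -7
  tokens.gen = lenl([4, 3]) = 2
  alpha.gen = sub(5, 2) = 3
  parser.gen = sub(3, -7) = 10
  audit.gen = sub(10, 2) = 8
  amber.gen = min2(8, 3) = 3

Second demand — change propagation:
  alpha.gen: re-runs because driver.txt 5->1; new result -1.
  parser.gen: re-runs because alpha.gen 3->-1; new result 6.
  audit.gen: re-runs because parser.gen 10->6; new result 4.
  amber.gen: re-runs because audit.gen 8->4; alpha.gen 3->-1; new result -1.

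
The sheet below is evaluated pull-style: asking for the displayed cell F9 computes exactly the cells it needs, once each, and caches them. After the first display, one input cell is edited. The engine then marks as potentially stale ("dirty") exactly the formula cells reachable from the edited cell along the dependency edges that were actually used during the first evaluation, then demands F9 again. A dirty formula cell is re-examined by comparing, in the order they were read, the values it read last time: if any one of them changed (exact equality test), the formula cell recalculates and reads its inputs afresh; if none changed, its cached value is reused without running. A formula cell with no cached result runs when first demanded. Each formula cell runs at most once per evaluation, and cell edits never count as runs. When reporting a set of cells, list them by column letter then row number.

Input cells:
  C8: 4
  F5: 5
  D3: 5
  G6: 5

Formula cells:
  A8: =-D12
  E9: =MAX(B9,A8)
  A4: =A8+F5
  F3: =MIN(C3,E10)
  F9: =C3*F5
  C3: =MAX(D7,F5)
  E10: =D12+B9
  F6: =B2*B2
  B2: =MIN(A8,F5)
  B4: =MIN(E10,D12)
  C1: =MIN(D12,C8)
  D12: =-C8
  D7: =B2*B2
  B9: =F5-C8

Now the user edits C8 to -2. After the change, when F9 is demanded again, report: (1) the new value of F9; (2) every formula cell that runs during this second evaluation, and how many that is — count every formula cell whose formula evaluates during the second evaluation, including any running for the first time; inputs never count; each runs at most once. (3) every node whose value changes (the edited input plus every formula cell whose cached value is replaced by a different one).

Demanding F9 again yields 25.
6 formula cells run: A8, B2, C3, D7, D12, F9.
The nodes whose values change: A8, B2, C3, C8, D7, D12, F9.

First demand of the output computes:
  D12 = -(4) = -4
  A8 = -(-4) = 4
  B2 = MIN(4, 5) = 4
  D7 = 4 * 4 = 16
  C3 = MAX(16, 5) = 16
  F9 = 16 * 5 = 80

After the edit, cleaning proceeds:
  D12: a read changed (C8 4->-2) — executes, giving 2.
  A8: a read changed (D12 -4->2) — executes, giving -2.
  B2: a read changed (A8 4->-2) — executes, giving -2.
  D7: a read changed (B2 4->-2; B2 4->-2) — executes, giving 4.
  C3: a read changed (D7 16->4) — executes, giving 5.
  F9: a read changed (C3 16->5) — executes, giving 25.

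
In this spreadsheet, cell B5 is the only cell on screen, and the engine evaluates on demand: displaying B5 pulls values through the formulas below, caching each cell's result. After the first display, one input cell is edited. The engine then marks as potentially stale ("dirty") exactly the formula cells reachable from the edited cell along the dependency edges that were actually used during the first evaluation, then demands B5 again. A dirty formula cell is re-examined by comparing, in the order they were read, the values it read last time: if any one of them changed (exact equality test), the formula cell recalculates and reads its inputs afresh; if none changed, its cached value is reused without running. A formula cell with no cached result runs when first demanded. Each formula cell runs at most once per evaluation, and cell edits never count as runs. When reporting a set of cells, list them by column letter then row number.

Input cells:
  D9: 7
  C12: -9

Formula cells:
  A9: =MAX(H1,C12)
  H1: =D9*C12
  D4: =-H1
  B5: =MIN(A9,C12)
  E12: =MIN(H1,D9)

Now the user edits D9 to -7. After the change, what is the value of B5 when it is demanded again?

B5 now evaluates to -9.

Initial pass — values computed on the first demand:
  H1 = 7 * -9 = -63
  A9 = MAX(-63, -9) = -9
  B5 = MIN(-9, -9) = -9

Second demand — change propagation:
  H1: re-runs because D9 7->-7; new result 63.
  A9: re-runs because H1 -63->63; new result 63.
  B5: re-runs because A9 -9->63; new result -9 (unchanged).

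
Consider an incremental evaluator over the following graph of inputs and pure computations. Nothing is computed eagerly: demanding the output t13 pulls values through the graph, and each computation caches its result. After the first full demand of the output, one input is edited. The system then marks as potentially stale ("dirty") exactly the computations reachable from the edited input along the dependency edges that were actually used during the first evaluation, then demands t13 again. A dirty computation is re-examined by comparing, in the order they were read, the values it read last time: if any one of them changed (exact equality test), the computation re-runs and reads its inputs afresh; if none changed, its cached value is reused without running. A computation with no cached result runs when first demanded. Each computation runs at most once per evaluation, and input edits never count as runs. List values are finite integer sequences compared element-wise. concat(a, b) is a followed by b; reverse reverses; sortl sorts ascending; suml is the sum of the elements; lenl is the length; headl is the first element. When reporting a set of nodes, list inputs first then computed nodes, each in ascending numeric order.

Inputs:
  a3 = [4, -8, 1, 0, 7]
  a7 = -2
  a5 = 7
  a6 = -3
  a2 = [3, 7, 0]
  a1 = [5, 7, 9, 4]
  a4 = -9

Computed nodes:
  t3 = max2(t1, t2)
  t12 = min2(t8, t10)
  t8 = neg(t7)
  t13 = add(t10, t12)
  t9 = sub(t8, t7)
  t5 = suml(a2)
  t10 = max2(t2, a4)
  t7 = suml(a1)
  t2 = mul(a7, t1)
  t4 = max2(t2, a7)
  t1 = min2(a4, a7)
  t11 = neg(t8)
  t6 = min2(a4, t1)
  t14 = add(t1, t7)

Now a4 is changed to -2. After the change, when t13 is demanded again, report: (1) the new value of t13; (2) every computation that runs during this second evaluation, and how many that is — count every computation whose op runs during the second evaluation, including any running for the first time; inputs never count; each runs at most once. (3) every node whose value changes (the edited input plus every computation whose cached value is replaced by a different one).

Initial pass — values computed on the first demand:
  t1 = min2(-9, -2) = -9
  t2 = mul(-2, -9) = 18
  t7 = suml([5, 7, 9, 4]) = 25
  t8 = neg(25) = -25
  t10 = max2(18, -9) = 18
  t12 = min2(-25, 18) = -25
  t13 = add(18, -25) = -7

Second demand — change propagation:
  t1: re-runs because a4 -9->-2; new result -2.
  t2: re-runs because t1 -9->-2; new result 4.
  t10: re-runs because t2 18->4; a4 -9->-2; new result 4.
  t12: re-runs because t10 18->4; new result -25 (unchanged).
  t13: re-runs because t10 18->4; new result -21.

t13 now evaluates to -21.
Run set: t1, t2, t10, t12, t13 (5 run).
Changed values: a4, t1, t2, t10, t13.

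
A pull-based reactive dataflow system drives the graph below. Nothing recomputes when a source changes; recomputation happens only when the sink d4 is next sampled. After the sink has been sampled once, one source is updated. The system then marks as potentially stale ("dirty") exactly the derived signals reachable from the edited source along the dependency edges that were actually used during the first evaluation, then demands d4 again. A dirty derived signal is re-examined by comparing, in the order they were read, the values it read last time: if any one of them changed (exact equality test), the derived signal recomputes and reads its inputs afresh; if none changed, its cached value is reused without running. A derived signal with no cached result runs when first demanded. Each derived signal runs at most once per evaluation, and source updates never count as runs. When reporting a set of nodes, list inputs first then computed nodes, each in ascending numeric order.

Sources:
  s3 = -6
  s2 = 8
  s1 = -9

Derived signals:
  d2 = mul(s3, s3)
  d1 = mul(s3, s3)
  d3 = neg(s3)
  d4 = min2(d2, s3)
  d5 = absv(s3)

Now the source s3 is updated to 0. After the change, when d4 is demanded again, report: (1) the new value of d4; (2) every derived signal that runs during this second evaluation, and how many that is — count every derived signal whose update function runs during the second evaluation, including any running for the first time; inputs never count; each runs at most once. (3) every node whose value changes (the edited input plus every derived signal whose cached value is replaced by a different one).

First evaluation (everything demanded from the output):
  d2 = mul(-6, -6) = 36
  d4 = min2(36, -6) = -6

Propagation after the edit:
  d2: runs — s3 -6->0; s3 -6->0; result 0.
  d4: runs — d2 36->0; s3 -6->0; result 0.

New value of d4: 0.
Derived signals that run: d2, d4 — 2 in total.
Values that change: s3, d2, d4.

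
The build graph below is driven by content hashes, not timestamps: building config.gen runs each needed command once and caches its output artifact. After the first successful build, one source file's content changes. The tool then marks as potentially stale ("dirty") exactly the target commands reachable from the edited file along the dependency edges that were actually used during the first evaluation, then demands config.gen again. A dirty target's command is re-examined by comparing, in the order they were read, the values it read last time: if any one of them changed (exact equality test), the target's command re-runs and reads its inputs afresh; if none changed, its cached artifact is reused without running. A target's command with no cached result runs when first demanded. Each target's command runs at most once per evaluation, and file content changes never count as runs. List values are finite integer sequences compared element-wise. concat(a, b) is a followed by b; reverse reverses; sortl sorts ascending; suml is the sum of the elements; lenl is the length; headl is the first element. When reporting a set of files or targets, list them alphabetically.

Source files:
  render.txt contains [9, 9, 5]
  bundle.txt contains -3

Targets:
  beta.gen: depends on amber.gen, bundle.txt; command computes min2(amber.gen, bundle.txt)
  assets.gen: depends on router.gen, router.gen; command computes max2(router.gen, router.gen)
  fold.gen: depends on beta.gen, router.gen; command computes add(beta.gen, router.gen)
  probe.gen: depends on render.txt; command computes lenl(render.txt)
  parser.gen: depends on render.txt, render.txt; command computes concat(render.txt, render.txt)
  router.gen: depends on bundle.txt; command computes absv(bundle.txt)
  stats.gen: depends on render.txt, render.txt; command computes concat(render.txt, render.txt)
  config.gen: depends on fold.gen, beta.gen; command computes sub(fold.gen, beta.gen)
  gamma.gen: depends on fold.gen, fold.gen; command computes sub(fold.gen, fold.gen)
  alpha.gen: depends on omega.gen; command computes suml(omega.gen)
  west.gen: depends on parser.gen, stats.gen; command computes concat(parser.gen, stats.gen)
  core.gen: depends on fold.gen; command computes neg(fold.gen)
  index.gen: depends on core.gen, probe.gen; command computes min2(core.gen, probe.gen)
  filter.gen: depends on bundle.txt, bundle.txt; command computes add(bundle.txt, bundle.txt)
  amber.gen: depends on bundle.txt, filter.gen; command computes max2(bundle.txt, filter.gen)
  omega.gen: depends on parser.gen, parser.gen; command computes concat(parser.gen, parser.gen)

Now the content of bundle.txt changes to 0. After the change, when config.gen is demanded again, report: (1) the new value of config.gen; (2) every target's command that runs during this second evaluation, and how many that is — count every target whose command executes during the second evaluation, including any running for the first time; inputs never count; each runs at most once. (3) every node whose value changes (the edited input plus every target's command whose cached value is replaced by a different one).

config.gen now evaluates to 0.
Run set: amber.gen, beta.gen, config.gen, filter.gen, fold.gen, router.gen (6 run).
Changed values: amber.gen, beta.gen, bundle.txt, config.gen, filter.gen, router.gen.

Initial pass — values computed on the first demand:
  filter.gen = add(-3, -3) = -6
  amber.gen = max2(-3, -6) = -3
  beta.gen = min2(-3, -3) = -3
  router.gen = absv(-3) = 3
  fold.gen = add(-3, 3) = 0
  config.gen = sub(0, -3) = 3

Second demand — change propagation:
  filter.gen: re-runs because bundle.txt -3->0; bundle.txt -3->0; new result 0.
  amber.gen: re-runs because bundle.txt -3->0; filter.gen -6->0; new result 0.
  beta.gen: re-runs because amber.gen -3->0; bundle.txt -3->0; new result 0.
  router.gen: re-runs because bundle.txt -3->0; new result 0.
  fold.gen: re-runs because beta.gen -3->0; router.gen 3->0; new result 0 (unchanged).
  config.gen: re-runs because beta.gen -3->0; new result 0.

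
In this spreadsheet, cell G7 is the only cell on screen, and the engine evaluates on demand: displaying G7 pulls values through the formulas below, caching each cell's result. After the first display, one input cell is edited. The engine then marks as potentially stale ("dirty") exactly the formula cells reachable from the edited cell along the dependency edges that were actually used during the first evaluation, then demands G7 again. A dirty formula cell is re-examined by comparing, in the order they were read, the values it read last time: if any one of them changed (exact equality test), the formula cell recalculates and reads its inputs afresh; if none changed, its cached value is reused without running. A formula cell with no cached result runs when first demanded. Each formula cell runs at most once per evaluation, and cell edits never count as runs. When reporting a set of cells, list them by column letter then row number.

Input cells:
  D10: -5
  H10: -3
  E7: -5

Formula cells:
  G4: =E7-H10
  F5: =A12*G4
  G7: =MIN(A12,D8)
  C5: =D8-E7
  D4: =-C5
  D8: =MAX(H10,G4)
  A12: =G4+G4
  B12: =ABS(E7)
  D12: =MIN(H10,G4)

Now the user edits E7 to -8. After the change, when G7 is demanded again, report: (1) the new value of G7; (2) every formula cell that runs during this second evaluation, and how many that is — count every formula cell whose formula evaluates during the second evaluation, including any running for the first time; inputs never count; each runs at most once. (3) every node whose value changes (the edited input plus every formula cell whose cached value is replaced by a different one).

G7 now evaluates to -10.
Run set: A12, D8, G4, G7 (4 run).
Changed values: A12, D8, E7, G4, G7.

Initial pass — values computed on the first demand:
  G4 = -5 - -3 = -2
  A12 = -2 + -2 = -4
  D8 = MAX(-3, -2) = -2
  G7 = MIN(-4, -2) = -4

Second demand — change propagation:
  G4: re-runs because E7 -5->-8; new result -5.
  A12: re-runs because G4 -2->-5; G4 -2->-5; new result -10.
  D8: re-runs because G4 -2->-5; new result -3.
  G7: re-runs because A12 -4->-10; D8 -2->-3; new result -10.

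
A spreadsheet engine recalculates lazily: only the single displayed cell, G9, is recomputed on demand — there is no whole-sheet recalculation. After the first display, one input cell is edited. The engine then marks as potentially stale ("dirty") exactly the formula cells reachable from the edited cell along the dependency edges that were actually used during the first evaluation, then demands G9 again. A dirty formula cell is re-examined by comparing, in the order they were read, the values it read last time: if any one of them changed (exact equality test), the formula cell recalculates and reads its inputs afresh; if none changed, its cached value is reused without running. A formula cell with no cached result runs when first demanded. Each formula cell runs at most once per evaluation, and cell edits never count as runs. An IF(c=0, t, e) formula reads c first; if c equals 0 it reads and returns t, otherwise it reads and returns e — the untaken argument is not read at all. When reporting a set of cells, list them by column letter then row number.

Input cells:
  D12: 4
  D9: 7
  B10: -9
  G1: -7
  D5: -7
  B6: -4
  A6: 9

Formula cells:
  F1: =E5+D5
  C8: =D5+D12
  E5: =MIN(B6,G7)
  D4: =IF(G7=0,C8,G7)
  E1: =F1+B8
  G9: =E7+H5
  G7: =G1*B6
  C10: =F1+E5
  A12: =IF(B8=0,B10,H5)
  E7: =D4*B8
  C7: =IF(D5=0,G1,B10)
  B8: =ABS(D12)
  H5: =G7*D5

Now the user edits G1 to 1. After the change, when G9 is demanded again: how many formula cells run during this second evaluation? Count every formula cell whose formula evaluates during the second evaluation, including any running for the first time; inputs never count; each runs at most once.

Formula cells that run: D4, E7, G7, G9, H5 — 5 in total.

First evaluation (everything demanded from the output):
  B8 = ABS(4) = 4
  G7 = -7 * -4 = 28
  D4 = IF(G7=0: G7=28 -> else branch G7) = 28
  E7 = 28 * 4 = 112
  H5 = 28 * -7 = -196
  G9 = 112 + -196 = -84

Propagation after the edit:
  G7: runs — G1 -7->1; result -4.
  D4: runs — G7 28->-4; G7 28->-4; result -4.
  E7: runs — D4 28->-4; result -16.
  H5: runs — G7 28->-4; result 28.
  G9: runs — E7 112->-16; H5 -196->28; result 12.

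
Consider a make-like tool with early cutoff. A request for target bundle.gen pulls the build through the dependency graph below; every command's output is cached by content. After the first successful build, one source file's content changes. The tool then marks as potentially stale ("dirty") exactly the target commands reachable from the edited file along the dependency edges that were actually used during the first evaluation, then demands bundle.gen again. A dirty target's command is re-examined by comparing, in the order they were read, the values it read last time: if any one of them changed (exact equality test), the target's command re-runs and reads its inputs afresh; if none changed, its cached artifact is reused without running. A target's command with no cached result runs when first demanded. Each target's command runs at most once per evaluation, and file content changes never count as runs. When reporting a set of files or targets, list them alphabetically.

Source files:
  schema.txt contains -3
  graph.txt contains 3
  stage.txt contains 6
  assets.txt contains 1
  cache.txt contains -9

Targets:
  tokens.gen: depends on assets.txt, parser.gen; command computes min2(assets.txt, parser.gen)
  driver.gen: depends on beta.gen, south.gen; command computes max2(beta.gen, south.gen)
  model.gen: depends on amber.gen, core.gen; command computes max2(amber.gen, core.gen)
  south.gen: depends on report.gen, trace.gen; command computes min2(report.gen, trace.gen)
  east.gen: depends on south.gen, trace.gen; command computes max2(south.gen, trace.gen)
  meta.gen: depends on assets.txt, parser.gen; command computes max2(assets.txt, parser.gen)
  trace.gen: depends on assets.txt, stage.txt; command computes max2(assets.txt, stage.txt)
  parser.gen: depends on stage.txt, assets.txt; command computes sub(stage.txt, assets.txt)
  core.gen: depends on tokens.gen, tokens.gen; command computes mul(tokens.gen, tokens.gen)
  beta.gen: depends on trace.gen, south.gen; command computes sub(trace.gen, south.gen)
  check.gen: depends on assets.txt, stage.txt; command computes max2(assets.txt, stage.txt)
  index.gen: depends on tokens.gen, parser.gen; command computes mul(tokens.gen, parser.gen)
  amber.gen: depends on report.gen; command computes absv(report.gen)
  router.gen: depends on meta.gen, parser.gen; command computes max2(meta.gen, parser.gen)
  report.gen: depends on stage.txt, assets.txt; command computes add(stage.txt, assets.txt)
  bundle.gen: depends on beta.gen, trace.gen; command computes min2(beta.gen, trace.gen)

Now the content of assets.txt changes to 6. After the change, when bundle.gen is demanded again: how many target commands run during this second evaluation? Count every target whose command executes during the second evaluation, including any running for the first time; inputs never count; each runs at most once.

3 target commands run: report.gen, south.gen, trace.gen.
Note where the cutoff bites: beta.gen is checked, finds nothing changed, and keeps its cache.

First demand of the output computes:
  report.gen = add(6, 1) = 7
  trace.gen = max2(1, 6) = 6
  south.gen = min2(7, 6) = 6
  beta.gen = sub(6, 6) = 0
  bundle.gen = min2(0, 6) = 0

After the edit, cleaning proceeds:
  report.gen: a read changed (assets.txt 1->6) — executes, giving 12.
  trace.gen: a read changed (assets.txt 1->6) — executes, giving 6 — identical to its old value.
  south.gen: a read changed (report.gen 7->12) — executes, giving 6 — identical to its old value.
  beta.gen: dirty, but its reads are unchanged (trace.gen unchanged, south.gen unchanged); cached 0 stands.
  bundle.gen: dirty, but its reads are unchanged (beta.gen unchanged, trace.gen unchanged); cached 0 stands.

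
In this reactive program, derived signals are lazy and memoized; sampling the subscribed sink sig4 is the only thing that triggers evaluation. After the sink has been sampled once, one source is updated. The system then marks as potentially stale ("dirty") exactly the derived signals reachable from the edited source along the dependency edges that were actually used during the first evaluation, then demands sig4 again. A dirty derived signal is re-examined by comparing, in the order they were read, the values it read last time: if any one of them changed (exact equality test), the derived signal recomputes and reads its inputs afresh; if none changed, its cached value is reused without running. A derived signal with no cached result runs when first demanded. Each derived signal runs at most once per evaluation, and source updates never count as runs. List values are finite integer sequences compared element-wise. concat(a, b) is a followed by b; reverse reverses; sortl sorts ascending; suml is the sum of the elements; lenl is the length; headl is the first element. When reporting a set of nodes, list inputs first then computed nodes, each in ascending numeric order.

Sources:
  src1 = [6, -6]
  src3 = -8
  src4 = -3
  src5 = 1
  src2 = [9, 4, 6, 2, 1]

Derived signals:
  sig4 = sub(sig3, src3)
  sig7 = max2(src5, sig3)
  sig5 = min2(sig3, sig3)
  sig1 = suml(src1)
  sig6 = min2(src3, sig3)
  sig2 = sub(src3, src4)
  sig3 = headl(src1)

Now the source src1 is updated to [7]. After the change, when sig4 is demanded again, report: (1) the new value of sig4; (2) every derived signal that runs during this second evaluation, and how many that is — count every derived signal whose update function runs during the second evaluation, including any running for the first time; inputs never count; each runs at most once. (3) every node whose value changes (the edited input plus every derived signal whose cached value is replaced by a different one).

Demanding sig4 again yields 15.
2 derived signals run: sig3, sig4.
The nodes whose values change: src1, sig3, sig4.

First demand of the output computes:
  sig3 = headl([6, -6]) = 6
  sig4 = sub(6, -8) = 14

After the edit, cleaning proceeds:
  sig3: a read changed (src1 [6, -6]->[7]) — executes, giving 7.
  sig4: a read changed (sig3 6->7) — executes, giving 15.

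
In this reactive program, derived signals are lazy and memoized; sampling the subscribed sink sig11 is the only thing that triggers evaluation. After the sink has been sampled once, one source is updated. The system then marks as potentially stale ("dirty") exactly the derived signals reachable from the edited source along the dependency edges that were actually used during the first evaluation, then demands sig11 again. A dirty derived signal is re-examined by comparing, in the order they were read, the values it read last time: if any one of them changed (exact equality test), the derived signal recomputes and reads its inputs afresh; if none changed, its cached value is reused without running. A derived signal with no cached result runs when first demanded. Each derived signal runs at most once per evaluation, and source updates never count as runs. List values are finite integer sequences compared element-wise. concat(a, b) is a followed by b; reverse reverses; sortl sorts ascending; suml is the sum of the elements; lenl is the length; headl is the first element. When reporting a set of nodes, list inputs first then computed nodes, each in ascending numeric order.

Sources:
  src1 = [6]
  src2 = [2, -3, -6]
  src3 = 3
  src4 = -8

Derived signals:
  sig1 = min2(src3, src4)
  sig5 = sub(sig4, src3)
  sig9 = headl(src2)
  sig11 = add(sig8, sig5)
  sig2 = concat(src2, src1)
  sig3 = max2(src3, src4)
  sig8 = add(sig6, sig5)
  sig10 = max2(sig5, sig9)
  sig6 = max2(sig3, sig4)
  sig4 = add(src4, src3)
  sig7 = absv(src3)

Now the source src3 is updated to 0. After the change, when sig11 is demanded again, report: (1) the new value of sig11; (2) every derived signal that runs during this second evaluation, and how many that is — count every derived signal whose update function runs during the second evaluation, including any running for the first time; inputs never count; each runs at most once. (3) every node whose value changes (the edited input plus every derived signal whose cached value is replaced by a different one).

Demanding sig11 again yields -16.
6 derived signals run: sig3, sig4, sig5, sig6, sig8, sig11.
The nodes whose values change: src3, sig3, sig4, sig6, sig8, sig11.

First demand of the output computes:
  sig3 = max2(3, -8) = 3
  sig4 = add(-8, 3) = -5
  sig5 = sub(-5, 3) = -8
  sig6 = max2(3, -5) = 3
  sig8 = add(3, -8) = -5
  sig11 = add(-5, -8) = -13

After the edit, cleaning proceeds:
  sig3: a read changed (src3 3->0) — executes, giving 0.
  sig4: a read changed (src3 3->0) — executes, giving -8.
  sig5: a read changed (sig4 -5->-8; src3 3->0) — executes, giving -8 — identical to its old value.
  sig6: a read changed (sig3 3->0; sig4 -5->-8) — executes, giving 0.
  sig8: a read changed (sig6 3->0) — executes, giving -8.
  sig11: a read changed (sig8 -5->-8) — executes, giving -16.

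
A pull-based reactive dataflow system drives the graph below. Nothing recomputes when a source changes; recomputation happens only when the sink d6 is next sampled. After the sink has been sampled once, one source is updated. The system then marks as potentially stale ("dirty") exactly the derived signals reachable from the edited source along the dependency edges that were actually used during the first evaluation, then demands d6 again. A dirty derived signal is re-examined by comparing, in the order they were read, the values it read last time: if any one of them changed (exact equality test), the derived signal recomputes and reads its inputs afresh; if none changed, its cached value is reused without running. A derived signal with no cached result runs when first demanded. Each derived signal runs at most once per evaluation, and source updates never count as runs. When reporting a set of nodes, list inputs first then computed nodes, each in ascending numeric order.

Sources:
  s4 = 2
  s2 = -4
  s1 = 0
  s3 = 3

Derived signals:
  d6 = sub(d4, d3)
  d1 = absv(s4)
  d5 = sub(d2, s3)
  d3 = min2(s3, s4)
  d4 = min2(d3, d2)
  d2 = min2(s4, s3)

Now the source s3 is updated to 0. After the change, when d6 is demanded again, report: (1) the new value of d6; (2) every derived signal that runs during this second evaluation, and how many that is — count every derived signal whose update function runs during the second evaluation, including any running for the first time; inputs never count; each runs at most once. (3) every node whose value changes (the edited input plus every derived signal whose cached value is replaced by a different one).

New value of d6: 0.
Derived signals that run: d2, d3, d4, d6 — 4 in total.
Values that change: s3, d2, d3, d4.

First evaluation (everything demanded from the output):
  d2 = min2(2, 3) = 2
  d3 = min2(3, 2) = 2
  d4 = min2(2, 2) = 2
  d6 = sub(2, 2) = 0

Propagation after the edit:
  d2: runs — s3 3->0; result 0.
  d3: runs — s3 3->0; result 0.
  d4: runs — d3 2->0; d2 2->0; result 0.
  d6: runs — d4 2->0; d3 2->0; result 0 (same value as before).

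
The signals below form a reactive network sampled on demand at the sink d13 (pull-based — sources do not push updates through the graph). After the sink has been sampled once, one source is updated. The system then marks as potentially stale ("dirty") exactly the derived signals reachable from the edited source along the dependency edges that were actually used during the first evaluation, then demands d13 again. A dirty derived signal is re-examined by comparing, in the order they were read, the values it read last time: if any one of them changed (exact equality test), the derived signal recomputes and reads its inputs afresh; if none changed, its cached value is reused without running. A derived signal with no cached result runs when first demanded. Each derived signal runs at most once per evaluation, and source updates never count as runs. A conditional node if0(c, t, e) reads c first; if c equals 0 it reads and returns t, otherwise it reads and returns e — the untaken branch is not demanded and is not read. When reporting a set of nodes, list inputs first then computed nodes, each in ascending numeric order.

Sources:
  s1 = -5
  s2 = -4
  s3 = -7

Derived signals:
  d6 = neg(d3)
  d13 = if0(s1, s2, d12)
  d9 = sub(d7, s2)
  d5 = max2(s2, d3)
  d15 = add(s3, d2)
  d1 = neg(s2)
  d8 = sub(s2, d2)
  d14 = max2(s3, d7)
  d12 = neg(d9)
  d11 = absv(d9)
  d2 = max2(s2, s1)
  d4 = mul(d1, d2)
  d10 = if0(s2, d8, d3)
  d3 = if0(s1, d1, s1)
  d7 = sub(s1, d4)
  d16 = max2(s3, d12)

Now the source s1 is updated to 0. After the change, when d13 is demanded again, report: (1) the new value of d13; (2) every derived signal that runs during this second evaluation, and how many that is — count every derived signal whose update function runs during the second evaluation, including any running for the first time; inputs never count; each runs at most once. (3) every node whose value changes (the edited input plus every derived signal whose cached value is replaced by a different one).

Initial pass — values computed on the first demand:
  d1 = neg(-4) = 4
  d2 = max2(-4, -5) = -4
  d4 = mul(4, -4) = -16
  d7 = sub(-5, -16) = 11
  d9 = sub(11, -4) = 15
  d12 = neg(15) = -15
  d13 = if0(s1=-5 -> else branch d12) = -15

Second demand — change propagation:
  d2: dirty yet unreached — the second evaluation never asks for it.
  d4: dirty yet unreached — the second evaluation never asks for it.
  d7: dirty yet unreached — the second evaluation never asks for it.
  d9: dirty yet unreached — the second evaluation never asks for it.
  d12: dirty yet unreached — the second evaluation never asks for it.
  d13: re-runs because s1 -5->0; new result -4.

The important point: the flipped condition redirects demand; d2, d4, d7, d9, d12 are left stale, never re-checked.

d13 now evaluates to -4.
Run set: d13 (1 run).
Changed values: s1, d13.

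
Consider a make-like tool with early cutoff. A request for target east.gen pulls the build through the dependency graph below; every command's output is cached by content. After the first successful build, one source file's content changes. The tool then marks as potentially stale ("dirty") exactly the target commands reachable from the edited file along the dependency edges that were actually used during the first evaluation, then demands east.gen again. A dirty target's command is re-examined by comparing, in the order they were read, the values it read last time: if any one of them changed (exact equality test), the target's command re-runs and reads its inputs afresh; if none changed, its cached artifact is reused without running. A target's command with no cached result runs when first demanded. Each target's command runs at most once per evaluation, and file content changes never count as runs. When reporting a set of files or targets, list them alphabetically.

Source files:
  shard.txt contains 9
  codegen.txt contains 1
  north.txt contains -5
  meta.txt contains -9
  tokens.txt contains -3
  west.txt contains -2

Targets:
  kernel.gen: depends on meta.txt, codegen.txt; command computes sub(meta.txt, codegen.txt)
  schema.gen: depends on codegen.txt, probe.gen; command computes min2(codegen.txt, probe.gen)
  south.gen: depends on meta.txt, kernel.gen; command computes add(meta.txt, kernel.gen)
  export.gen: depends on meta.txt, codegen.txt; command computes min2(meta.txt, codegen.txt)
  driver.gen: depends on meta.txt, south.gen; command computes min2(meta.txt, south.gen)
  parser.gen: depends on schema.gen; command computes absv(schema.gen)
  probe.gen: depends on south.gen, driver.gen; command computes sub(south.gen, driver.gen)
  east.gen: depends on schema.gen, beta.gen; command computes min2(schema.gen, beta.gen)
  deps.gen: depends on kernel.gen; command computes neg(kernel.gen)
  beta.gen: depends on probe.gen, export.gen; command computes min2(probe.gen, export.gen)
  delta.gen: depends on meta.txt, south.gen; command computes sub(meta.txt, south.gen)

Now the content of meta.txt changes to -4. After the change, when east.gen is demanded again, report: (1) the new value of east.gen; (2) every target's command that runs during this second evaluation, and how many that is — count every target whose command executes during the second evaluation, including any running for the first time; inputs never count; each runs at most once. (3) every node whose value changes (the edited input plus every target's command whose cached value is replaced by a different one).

Demanding east.gen again yields -4.
7 target commands run: beta.gen, driver.gen, east.gen, export.gen, kernel.gen, probe.gen, south.gen.
The nodes whose values change: beta.gen, driver.gen, east.gen, export.gen, kernel.gen, meta.txt, south.gen.
Note where the cutoff bites: schema.gen is checked, finds nothing changed, and keeps its cache.

First demand of the output computes:
  export.gen = min2(-9, 1) = -9
  kernel.gen = sub(-9, 1) = -10
  south.gen = add(-9, -10) = -19
  driver.gen = min2(-9, -19) = -19
  probe.gen = sub(-19, -19) = 0
  beta.gen = min2(0, -9) = -9
  schema.gen = min2(1, 0) = 0
  east.gen = min2(0, -9) = -9

After the edit, cleaning proceeds:
  export.gen: a read changed (meta.txt -9->-4) — executes, giving -4.
  kernel.gen: a read changed (meta.txt -9->-4) — executes, giving -5.
  south.gen: a read changed (meta.txt -9->-4; kernel.gen -10->-5) — executes, giving -9.
  driver.gen: a read changed (meta.txt -9->-4; south.gen -19->-9) — executes, giving -9.
  probe.gen: a read changed (south.gen -19->-9; driver.gen -19->-9) — executes, giving 0 — identical to its old value.
  beta.gen: a read changed (export.gen -9->-4) — executes, giving -4.
  schema.gen: dirty, but its reads are unchanged (codegen.txt unchanged, probe.gen unchanged); cached 0 stands.
  east.gen: a read changed (beta.gen -9->-4) — executes, giving -4.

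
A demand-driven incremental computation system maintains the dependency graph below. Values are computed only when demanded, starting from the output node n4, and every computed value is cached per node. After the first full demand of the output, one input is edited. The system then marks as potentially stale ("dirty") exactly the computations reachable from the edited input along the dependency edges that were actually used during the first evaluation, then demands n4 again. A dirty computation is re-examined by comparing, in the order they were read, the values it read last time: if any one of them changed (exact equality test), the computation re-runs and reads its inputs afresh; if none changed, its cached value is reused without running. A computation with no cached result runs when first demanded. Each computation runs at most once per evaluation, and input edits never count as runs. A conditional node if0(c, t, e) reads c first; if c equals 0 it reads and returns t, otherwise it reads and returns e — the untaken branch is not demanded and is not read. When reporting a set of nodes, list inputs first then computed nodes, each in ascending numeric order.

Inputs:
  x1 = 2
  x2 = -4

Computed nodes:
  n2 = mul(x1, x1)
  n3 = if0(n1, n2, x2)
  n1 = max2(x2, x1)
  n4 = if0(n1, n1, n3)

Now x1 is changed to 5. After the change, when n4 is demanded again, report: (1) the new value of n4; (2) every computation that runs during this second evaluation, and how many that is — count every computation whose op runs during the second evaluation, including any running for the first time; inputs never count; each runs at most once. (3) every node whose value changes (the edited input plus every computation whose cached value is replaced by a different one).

New value of n4: -4.
Computations that run: n1, n3, n4 — 3 in total.
Values that change: x1, n1.

First evaluation (everything demanded from the output):
  n1 = max2(-4, 2) = 2
  n3 = if0(n1=2 -> else branch x2) = -4
  n4 = if0(n1=2 -> else branch n3) = -4

Propagation after the edit:
  n1: runs — x1 2->5; result 5.
  n3: runs — n1 2->5; result -4 (same value as before).
  n4: runs — n1 2->5; result -4 (same value as before).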